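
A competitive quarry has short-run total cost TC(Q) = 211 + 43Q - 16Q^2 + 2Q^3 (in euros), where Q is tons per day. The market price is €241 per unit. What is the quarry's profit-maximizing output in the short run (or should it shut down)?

Produce at Q = 9

Strip out fixed cost: VC = 43Q - 16Q^2 + 2Q^3. Then AVC = 43 - 16Q + 2Q^2 and MC = 43 - 32Q + 6Q^2.
The AVC parabola has its vertex at Q = 16/4 = 4, where AVC = 43 - 16·4 + 2·4^2 = €11.
P = €241 exceeds min AVC = €11, so the firm stays open.
Set P = MC: 241 = 43 - 32Q + 6Q^2 → -198 - 32Q + 6Q^2 = 0. The roots are Q = -11/3 and Q = 9; the profit-maximizing output is on the rising part of MC, so Q* = 9.
Check: AVC at Q = 9 is €61 ≤ P, so revenue covers variable cost.
Profit = P·Q − TC = 241·9 − 760 = €1409.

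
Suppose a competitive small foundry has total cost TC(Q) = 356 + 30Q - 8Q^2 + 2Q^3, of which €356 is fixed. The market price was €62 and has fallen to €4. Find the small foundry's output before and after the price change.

Output falls from 4 to 0 (the firm shuts down)

AVC = 30 - 8Q + 2Q^2, minimized at Q = 2 where min AVC = €22. MC = 30 - 16Q + 6Q^2.
With P = €62 above the shutdown price, P = MC gives Q = 4.
At P = €4 < min AVC = €22, price no longer covers variable cost at any output, so the firm shuts down: Q = 0.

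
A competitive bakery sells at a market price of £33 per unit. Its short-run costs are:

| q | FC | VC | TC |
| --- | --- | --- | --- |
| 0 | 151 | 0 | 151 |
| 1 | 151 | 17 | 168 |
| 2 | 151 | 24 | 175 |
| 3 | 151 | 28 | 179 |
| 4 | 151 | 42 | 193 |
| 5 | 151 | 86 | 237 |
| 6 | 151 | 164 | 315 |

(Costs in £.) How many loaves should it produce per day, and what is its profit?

q = 4; profit = -£61

Tabulate TR − TC: q=0: -151; q=1: -135; q=2: -109; q=3: -80; q=4: -61; q=5: -72; q=6: -117.
Profit is maximized at q = 4. AVC there is 42/4 = £10.50 ≤ P, so producing beats shutting down (which would give -£151).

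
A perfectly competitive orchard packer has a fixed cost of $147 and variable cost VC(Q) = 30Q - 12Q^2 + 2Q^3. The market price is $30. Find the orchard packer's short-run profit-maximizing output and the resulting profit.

AVC = 30 - 12Q + 2Q^2 has its minimum $12 at Q = 3; price $30 clears that bar, so the firm operates.
With MC = 30 - 24Q + 6Q^2, P = MC on the upward-sloping part at Q* = 4.
TR = 30·4 = 120. TC = 147 + 56 = 203. Profit = 120 − 203 = -$83.
By producing, the firm covers all variable cost plus $64 of fixed cost; shutting down would lose the full $147.

Profit = -$83 at Q = 4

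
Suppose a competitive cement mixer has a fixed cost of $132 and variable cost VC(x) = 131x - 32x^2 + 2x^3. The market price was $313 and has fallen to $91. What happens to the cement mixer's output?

MC = 131 - 64x + 6x^2; the shutdown threshold is min AVC = $3 (at x = 8).
With P = $313 above the shutdown price, P = MC gives x = 13.
At P = $91 ≥ min AVC, set P = MC: x = 10. The firm stays open but cuts output.

Output falls from 13 to 10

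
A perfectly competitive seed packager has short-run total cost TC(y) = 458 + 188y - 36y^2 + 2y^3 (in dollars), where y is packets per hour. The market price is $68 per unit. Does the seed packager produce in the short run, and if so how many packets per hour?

Produce at y = 10

Variable cost is VC = 188y - 36y^2 + 2y^3, so AVC = VC/y = 188 - 36y + 2y^2 and MC = dTC/dy = 188 - 72y + 6y^2.
AVC is minimized where dAVC/dy = -36 + 4y = 0, at y = 9; min AVC = 188 - 36·9 + 2·9^2 = $26.
Since P = $68 ≥ min AVC = $26, price covers variable cost and the firm should produce.
Set P = MC: 68 = 188 - 72y + 6y^2 → 120 - 72y + 6y^2 = 0. The roots are y = 2 and y = 10; the profit-maximizing output is on the rising part of MC, so y* = 10.
Check: AVC at y = 10 is $28 ≤ P, so revenue covers variable cost.
Profit = P·y − TC = 68·10 − 738 = -$58, a loss, but smaller than the $458 fixed cost the firm would lose by shutting down.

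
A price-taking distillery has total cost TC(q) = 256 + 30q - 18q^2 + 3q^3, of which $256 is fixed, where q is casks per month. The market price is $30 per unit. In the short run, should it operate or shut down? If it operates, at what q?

From TC, MC = TC'(q) = 30 - 36q + 9q^2 and AVC = VC/q = 30 - 18q + 3q^2.
AVC hits its minimum where MC = AVC, at q = 3, giving min AVC = 30 - 18·3 + 3·3^2 = $3.
Because $30 ≥ $3, revenue can cover variable cost; the firm operates.
P = MC gives -36q + 9q^2 = 0, with roots 0 and 4. Take the larger (rising MC): q* = 4.
Check: AVC at q = 4 is $6 ≤ P, so revenue covers variable cost.
Profit = P·q − TC = 30·4 − 280 = -$160, a loss, but smaller than the $256 fixed cost the firm would lose by shutting down.

Produce at q = 4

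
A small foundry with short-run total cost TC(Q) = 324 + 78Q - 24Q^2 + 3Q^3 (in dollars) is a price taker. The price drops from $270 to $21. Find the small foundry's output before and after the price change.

Output falls from 8 to 0 (the firm shuts down)

AVC = 78 - 24Q + 3Q^2, minimized at Q = 4 where min AVC = $30. MC = 78 - 48Q + 9Q^2.
With P = $270 above the shutdown price, P = MC gives Q = 8.
At P = $21 < min AVC = $30, price no longer covers variable cost at any output, so the firm shuts down: Q = 0.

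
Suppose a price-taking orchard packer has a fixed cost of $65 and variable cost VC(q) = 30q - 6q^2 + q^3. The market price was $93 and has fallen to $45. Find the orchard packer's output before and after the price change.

Output falls from 7 to 5

AVC = 30 - 6q + q^2, minimized at q = 3 where min AVC = $21. MC = 30 - 12q + 3q^2.
With P = $93 above the shutdown price, P = MC gives q = 7.
At P = $45 ≥ min AVC, set P = MC: q = 5. The firm stays open but cuts output.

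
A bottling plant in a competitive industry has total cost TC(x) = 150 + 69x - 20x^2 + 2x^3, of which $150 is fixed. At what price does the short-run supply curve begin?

Short-run supply begins at min AVC. From VC = 69x - 20x^2 + 2x^3, AVC = 69 - 20x + 2x^2.
dAVC/dx = -20 + 4x = 0 gives x = 5. min AVC = 69 - 20·5 + 2·5^2 = 19.
For P < $19 the firm produces nothing.

$19 per unit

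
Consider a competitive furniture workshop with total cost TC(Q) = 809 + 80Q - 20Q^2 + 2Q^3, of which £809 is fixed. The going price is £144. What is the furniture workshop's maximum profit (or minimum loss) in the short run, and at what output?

Profit = -£41 at Q = 8

AVC = 80 - 20Q + 2Q^2 has its minimum £30 at Q = 5; price £144 clears that bar, so the firm operates.
With MC = 80 - 40Q + 6Q^2, P = MC on the upward-sloping part at Q* = 8.
TR = 144·8 = 1152. TC = 809 + 384 = 1193. Profit = 1152 − 1193 = -£41.
By producing, the firm covers all variable cost plus £768 of fixed cost; shutting down would lose the full £809.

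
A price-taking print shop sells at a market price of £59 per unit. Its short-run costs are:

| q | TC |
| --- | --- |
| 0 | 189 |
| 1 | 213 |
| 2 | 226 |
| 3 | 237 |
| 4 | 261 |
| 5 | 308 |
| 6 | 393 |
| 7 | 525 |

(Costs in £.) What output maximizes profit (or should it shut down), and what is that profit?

q = 5; profit = -£13

Tabulate TR − TC: q=0: -189; q=1: -154; q=2: -108; q=3: -60; q=4: -25; q=5: -13; q=6: -39; q=7: -112.
Profit is maximized at q = 5. AVC there is 119/5 = £23.80 ≤ P, so producing beats shutting down (which would give -£189).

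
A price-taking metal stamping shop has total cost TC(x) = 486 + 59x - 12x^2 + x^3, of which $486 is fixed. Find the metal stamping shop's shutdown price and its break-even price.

Shutdown price = min AVC. AVC = 59 - 12x + x^2, with vertex at x = 6 and minimum $23.
ATC = 486/x + 59 - 12x + x^2. Setting dATC/dx = −486/x^2 − 12 + 2x = 0 gives x = 9 (since 2·9^3 − 12·9^2 = 486).
min ATC = 486/9 + 59 − 12·9 + 9^2 = $86. That is the break-even price.
Between these two prices the firm operates at a loss; above $86 it earns a profit.

Shutdown price = $23; break-even price = $86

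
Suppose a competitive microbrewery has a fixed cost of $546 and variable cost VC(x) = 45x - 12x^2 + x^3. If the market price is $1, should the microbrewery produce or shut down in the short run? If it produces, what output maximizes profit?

Strip out fixed cost: VC = 45x - 12x^2 + x^3. Then AVC = 45 - 12x + x^2 and MC = 45 - 24x + 3x^2.
AVC hits its minimum where MC = AVC, at x = 6, giving min AVC = 45 - 12·6 + 6^2 = $9.
Since P = $1 < min AVC = $9, price fails to cover variable cost at any output.
The firm minimizes its loss by shutting down and losing only its fixed cost of $546.

Shut down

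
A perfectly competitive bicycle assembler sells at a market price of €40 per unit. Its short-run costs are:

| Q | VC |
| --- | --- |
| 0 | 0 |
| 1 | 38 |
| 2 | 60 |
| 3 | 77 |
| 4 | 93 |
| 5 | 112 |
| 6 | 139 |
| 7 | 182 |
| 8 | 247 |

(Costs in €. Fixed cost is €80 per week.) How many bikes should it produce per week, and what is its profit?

Q = 6; profit = €21

Tabulate TR − TC: Q=0: -80; Q=1: -78; Q=2: -60; Q=3: -37; Q=4: -13; Q=5: 8; Q=6: 21; Q=7: 18; Q=8: -7.
Profit is maximized at Q = 6. AVC there is 139/6 = €23.17 ≤ P, so producing beats shutting down (which would give -€80).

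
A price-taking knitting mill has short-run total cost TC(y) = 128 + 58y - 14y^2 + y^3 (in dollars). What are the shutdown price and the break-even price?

AVC = 58 - 14y + y^2; minimized at y = 7, giving min AVC = $9. That is the shutdown price.
ATC = 128/y + 58 - 14y + y^2. Setting dATC/dy = −128/y^2 − 14 + 2y = 0 gives y = 8 (since 2·8^3 − 14·8^2 = 128).
min ATC = 128/8 + 58 − 14·8 + 8^2 = $26. That is the break-even price.
Between these two prices the firm operates at a loss; above $26 it earns a profit.

Shutdown price = $9; break-even price = $26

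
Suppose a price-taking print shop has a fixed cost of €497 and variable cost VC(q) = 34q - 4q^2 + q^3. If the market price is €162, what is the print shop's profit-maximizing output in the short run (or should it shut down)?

Produce at q = 8

Variable cost is VC = 34q - 4q^2 + q^3, so AVC = VC/q = 34 - 4q + q^2 and MC = dTC/dq = 34 - 8q + 3q^2.
AVC is minimized where dAVC/dq = -4 + 2q = 0, at q = 2; min AVC = 34 - 4·2 + 2^2 = €30.
Because €162 ≥ €30, revenue can cover variable cost; the firm operates.
Solving P = MC: -128 - 8q + 3q^2 = 0 ⇒ q = -16/3 or 8. On the upward-sloping branch, q* = 8.
Check: AVC at q = 8 is €66 ≤ P, so revenue covers variable cost.
Profit = P·q − TC = 162·8 − 1025 = €271.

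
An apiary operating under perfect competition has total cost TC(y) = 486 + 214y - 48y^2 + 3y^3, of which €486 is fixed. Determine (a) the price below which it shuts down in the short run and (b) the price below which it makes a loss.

AVC = 214 - 48y + 3y^2; minimized at y = 8, giving min AVC = €22. That is the shutdown price.
ATC = 486/y + 214 - 48y + 3y^2. Setting dATC/dy = −486/y^2 − 48 + 6y = 0 gives y = 9 (since 6·9^3 − 48·9^2 = 486).
min ATC = 486/9 + 214 − 48·9 + 3·9^2 = €79. That is the break-even price.
For €22 ≤ P < €79 the firm produces at a loss; below €22 it shuts down.

Shutdown price = €22; break-even price = €79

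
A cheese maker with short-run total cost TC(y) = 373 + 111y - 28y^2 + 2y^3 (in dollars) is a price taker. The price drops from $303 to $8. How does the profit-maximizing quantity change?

AVC = 111 - 28y + 2y^2, minimized at y = 7 where min AVC = $13. MC = 111 - 56y + 6y^2.
With P = $303 above the shutdown price, P = MC gives y = 12.
At P = $8 < min AVC = $13, price no longer covers variable cost at any output, so the firm shuts down: y = 0.

Output falls from 12 to 0 (the firm shuts down)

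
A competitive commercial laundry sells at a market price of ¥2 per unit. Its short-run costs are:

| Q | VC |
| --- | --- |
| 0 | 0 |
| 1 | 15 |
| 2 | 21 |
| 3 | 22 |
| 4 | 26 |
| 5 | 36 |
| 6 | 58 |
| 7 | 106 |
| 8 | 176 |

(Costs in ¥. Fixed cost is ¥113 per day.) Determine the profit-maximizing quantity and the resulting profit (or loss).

Q = 0 (shut down); profit = -¥113

Tabulate TR − TC: Q=0: -113; Q=1: -126; Q=2: -130; Q=3: -129; Q=4: -131; Q=5: -139; Q=6: -159; Q=7: -205; Q=8: -273.
Profit is highest at Q = 0. Equivalently, the lowest AVC in the table is 26/4 ≈ ¥6.50 at Q = 4, and P = ¥2 falls below it — price never covers variable cost, so the firm shuts down and loses only its fixed cost.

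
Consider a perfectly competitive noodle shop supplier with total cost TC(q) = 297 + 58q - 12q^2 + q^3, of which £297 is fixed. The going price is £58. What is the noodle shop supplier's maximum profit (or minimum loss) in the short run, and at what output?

AVC = 58 - 12q + q^2; min AVC = £22 at q = 6. Since P = £58 ≥ min AVC, the firm produces.
MC = 58 - 24q + 3q^2. Setting P = MC and taking the root on the rising branch gives q* = 8.
TR = 58·8 = 464. TC = 297 + 208 = 505. Profit = 464 − 505 = -£41.
That loss of £41 beats the £297 the firm would lose by shutting down; producing recovers £256 of fixed cost.

Profit = -£41 at q = 8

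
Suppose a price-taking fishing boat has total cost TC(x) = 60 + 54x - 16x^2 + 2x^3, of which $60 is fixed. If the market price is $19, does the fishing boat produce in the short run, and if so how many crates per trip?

Strip out fixed cost: VC = 54x - 16x^2 + 2x^3. Then AVC = 54 - 16x + 2x^2 and MC = 54 - 32x + 6x^2.
AVC hits its minimum where MC = AVC, at x = 4, giving min AVC = 54 - 16·4 + 2·4^2 = $22.
With P < min AVC ($19 < $22), every unit sold adds to the loss.
Shutting down limits the loss to fixed cost, $60.

Shut down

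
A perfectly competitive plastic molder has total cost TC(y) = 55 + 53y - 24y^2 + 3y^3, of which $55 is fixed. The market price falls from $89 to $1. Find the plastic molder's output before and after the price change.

Output falls from 6 to 0 (the firm shuts down)

MC = 53 - 48y + 9y^2; the shutdown threshold is min AVC = $5 (at y = 4).
With P = $89 above the shutdown price, P = MC gives y = 6.
At P = $1 < min AVC = $5, price no longer covers variable cost at any output, so the firm shuts down: y = 0.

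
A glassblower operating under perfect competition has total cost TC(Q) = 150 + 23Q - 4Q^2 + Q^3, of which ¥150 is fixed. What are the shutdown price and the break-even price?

Shutdown price = min AVC. AVC = 23 - 4Q + Q^2, with vertex at Q = 2 and minimum ¥19.
ATC = 150/Q + 23 - 4Q + Q^2. Setting dATC/dQ = −150/Q^2 − 4 + 2Q = 0 gives Q = 5 (since 2·5^3 − 4·5^2 = 150).
min ATC = 150/5 + 23 − 4·5 + 5^2 = ¥58. That is the break-even price.
Between these two prices the firm operates at a loss; above ¥58 it earns a profit.

Shutdown price = ¥19; break-even price = ¥58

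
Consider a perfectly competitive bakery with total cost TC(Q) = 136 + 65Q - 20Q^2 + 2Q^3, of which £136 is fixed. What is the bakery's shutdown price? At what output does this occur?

Short-run supply begins at min AVC. From VC = 65Q - 20Q^2 + 2Q^3, AVC = 65 - 20Q + 2Q^2.
dAVC/dQ = -20 + 4Q = 0 gives Q = 5. min AVC = 65 - 20·5 + 2·5^2 = 15.
For P < £15 the firm produces nothing.

£15 per unit, at Q = 5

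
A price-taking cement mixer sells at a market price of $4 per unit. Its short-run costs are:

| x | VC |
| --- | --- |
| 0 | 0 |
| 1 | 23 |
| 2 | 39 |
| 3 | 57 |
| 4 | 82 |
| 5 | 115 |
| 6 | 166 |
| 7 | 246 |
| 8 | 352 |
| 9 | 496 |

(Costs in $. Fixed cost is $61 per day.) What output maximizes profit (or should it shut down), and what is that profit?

x = 0 (shut down); profit = -$61

Profit at each row (π = 4x − TC): x=0: -61; x=1: -80; x=2: -92; x=3: -106; x=4: -127; x=5: -156; x=6: -203; x=7: -279; x=8: -381; x=9: -521.
Profit is highest at x = 0. Equivalently, the lowest AVC in the table is 57/3 ≈ $19 at x = 3, and P = $4 falls below it — price never covers variable cost, so the firm shuts down and loses only its fixed cost.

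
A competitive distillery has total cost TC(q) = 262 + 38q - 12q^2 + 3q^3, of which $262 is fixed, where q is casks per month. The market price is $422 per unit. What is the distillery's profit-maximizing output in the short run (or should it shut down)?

Strip out fixed cost: VC = 38q - 12q^2 + 3q^3. Then AVC = 38 - 12q + 3q^2 and MC = 38 - 24q + 9q^2.
The AVC parabola has its vertex at q = 12/6 = 2, where AVC = 38 - 12·2 + 3·2^2 = $26.
P = $422 exceeds min AVC = $26, so the firm stays open.
Solving P = MC: -384 - 24q + 9q^2 = 0 ⇒ q = -16/3 or 8. On the upward-sloping branch, q* = 8.
Check: AVC at q = 8 is $134 ≤ P, so revenue covers variable cost.
Profit = P·q − TC = 422·8 − 1334 = $2042.

Produce at q = 8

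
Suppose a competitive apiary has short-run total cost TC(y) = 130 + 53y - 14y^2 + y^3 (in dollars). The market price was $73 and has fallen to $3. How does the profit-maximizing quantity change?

Output falls from 10 to 0 (the firm shuts down)

AVC = 53 - 14y + y^2, minimized at y = 7 where min AVC = $4. MC = 53 - 28y + 3y^2.
With P = $73 above the shutdown price, P = MC gives y = 10.
At P = $3 < min AVC = $4, price no longer covers variable cost at any output, so the firm shuts down: y = 0.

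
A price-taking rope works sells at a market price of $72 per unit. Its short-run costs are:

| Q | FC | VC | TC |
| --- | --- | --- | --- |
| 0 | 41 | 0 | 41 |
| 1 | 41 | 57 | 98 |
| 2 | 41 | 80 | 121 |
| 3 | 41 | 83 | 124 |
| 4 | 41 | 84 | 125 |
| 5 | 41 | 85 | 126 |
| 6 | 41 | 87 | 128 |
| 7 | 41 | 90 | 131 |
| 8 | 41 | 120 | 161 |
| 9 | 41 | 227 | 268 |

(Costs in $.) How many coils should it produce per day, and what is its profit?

Q = 8; profit = $415

Compute π = P·Q − TC at each output: Q=0: -41; Q=1: -26; Q=2: 23; Q=3: 92; Q=4: 163; Q=5: 234; Q=6: 304; Q=7: 373; Q=8: 415; Q=9: 380.
Profit is maximized at Q = 8. AVC there is 120/8 = $15 ≤ P, so producing beats shutting down (which would give -$41).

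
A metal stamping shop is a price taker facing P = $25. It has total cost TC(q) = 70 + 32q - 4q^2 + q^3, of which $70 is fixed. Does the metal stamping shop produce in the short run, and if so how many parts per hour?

Variable cost is VC = 32q - 4q^2 + q^3, so AVC = VC/q = 32 - 4q + q^2 and MC = dTC/dq = 32 - 8q + 3q^2.
AVC hits its minimum where MC = AVC, at q = 2, giving min AVC = 32 - 4·2 + 2^2 = $28.
Since P = $25 < min AVC = $28, price fails to cover variable cost at any output.
The firm minimizes its loss by shutting down and losing only its fixed cost of $70.

Shut down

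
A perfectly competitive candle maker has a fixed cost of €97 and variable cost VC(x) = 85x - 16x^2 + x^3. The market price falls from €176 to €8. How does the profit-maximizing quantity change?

AVC = 85 - 16x + x^2, minimized at x = 8 where min AVC = €21. MC = 85 - 32x + 3x^2.
With P = €176 above the shutdown price, P = MC gives x = 13.
At P = €8 < min AVC = €21, price no longer covers variable cost at any output, so the firm shuts down: x = 0.

Output falls from 13 to 0 (the firm shuts down)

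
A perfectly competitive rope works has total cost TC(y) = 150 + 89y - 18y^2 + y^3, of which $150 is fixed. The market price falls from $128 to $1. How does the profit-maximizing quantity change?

MC = 89 - 36y + 3y^2; the shutdown threshold is min AVC = $8 (at y = 9).
At P = $128 ≥ min AVC, set P = MC on the rising branch: y = 13.
At P = $1 < min AVC = $8, price no longer covers variable cost at any output, so the firm shuts down: y = 0.

Output falls from 13 to 0 (the firm shuts down)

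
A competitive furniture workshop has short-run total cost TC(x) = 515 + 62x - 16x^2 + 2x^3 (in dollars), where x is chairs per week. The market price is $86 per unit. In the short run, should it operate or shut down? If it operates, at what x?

Produce at x = 6

From TC, MC = TC'(x) = 62 - 32x + 6x^2 and AVC = VC/x = 62 - 16x + 2x^2.
AVC hits its minimum where MC = AVC, at x = 4, giving min AVC = 62 - 16·4 + 2·4^2 = $30.
Since P = $86 ≥ min AVC = $30, price covers variable cost and the firm should produce.
P = MC gives -24 - 32x + 6x^2 = 0, with roots -2/3 and 6. Take the larger (rising MC): x* = 6.
Check: AVC at x = 6 is $38 ≤ P, so revenue covers variable cost.
Profit = P·x − TC = 86·6 − 743 = -$227, a loss, but smaller than the $515 fixed cost the firm would lose by shutting down.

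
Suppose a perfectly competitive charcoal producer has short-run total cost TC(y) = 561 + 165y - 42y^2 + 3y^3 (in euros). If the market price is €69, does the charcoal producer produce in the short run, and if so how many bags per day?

Produce at y = 8

Variable cost is VC = 165y - 42y^2 + 3y^3, so AVC = VC/y = 165 - 42y + 3y^2 and MC = dTC/dy = 165 - 84y + 9y^2.
The AVC parabola has its vertex at y = 42/6 = 7, where AVC = 165 - 42·7 + 3·7^2 = €18.
Because €69 ≥ €18, revenue can cover variable cost; the firm operates.
Solving P = MC: 96 - 84y + 9y^2 = 0 ⇒ y = 4/3 or 8. On the upward-sloping branch, y* = 8.
Check: AVC at y = 8 is €21 ≤ P, so revenue covers variable cost.
Profit = P·y − TC = 69·8 − 729 = -€177, a loss, but smaller than the €561 fixed cost the firm would lose by shutting down.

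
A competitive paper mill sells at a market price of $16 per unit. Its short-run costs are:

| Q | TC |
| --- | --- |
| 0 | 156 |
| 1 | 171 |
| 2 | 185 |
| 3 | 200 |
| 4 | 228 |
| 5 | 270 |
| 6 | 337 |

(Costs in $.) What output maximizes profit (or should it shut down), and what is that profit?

Q = 3; profit = -$152

Compute π = P·Q − TC at each output: Q=0: -156; Q=1: -155; Q=2: -153; Q=3: -152; Q=4: -164; Q=5: -190; Q=6: -241.
Profit is maximized at Q = 3. AVC there is 44/3 = $14.67 ≤ P, so producing beats shutting down (which would give -$156).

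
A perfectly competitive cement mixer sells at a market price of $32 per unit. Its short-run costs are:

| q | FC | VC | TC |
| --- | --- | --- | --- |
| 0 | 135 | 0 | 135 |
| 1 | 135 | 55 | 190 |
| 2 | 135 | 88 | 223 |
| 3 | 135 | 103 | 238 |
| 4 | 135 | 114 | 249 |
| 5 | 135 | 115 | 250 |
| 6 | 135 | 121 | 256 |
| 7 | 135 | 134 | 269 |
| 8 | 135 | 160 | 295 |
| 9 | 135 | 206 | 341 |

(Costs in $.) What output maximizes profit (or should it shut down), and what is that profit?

Tabulate TR − TC: q=0: -135; q=1: -158; q=2: -159; q=3: -142; q=4: -121; q=5: -90; q=6: -64; q=7: -45; q=8: -39; q=9: -53.
Profit is maximized at q = 8. AVC there is 160/8 = $20 ≤ P, so producing beats shutting down (which would give -$135).

q = 8; profit = -$39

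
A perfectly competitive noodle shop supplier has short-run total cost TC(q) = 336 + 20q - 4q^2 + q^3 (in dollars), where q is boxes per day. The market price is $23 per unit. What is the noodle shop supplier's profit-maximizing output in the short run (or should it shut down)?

Produce at q = 3

Variable cost is VC = 20q - 4q^2 + q^3, so AVC = VC/q = 20 - 4q + q^2 and MC = dTC/dq = 20 - 8q + 3q^2.
The AVC parabola has its vertex at q = 4/2 = 2, where AVC = 20 - 4·2 + 2^2 = $16.
Because $23 ≥ $16, revenue can cover variable cost; the firm operates.
Set P = MC: 23 = 20 - 8q + 3q^2 → -3 - 8q + 3q^2 = 0. The roots are q = -1/3 and q = 3; the profit-maximizing output is on the rising part of MC, so q* = 3.
Check: AVC at q = 3 is $17 ≤ P, so revenue covers variable cost.
Profit = P·q − TC = 23·3 − 387 = -$318, a loss, but smaller than the $336 fixed cost the firm would lose by shutting down.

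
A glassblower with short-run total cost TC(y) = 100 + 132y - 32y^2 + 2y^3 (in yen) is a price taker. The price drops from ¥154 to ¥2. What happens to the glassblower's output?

MC = 132 - 64y + 6y^2; the shutdown threshold is min AVC = ¥4 (at y = 8).
With P = ¥154 above the shutdown price, P = MC gives y = 11.
At P = ¥2 < min AVC = ¥4, price no longer covers variable cost at any output, so the firm shuts down: y = 0.

Output falls from 11 to 0 (the firm shuts down)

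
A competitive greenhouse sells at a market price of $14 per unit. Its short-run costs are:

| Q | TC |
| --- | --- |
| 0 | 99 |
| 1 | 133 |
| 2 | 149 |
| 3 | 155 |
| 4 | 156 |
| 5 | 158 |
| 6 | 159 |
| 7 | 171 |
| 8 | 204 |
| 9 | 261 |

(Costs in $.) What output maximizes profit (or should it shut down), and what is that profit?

Q = 7; profit = -$73

Tabulate TR − TC: Q=0: -99; Q=1: -119; Q=2: -121; Q=3: -113; Q=4: -100; Q=5: -88; Q=6: -75; Q=7: -73; Q=8: -92; Q=9: -135.
Profit is maximized at Q = 7. AVC there is 72/7 = $10.29 ≤ P, so producing beats shutting down (which would give -$99).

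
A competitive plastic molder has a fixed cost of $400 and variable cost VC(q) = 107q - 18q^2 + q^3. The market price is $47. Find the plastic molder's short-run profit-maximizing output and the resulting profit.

Profit = -$200 at q = 10

AVC = 107 - 18q + q^2 has its minimum $26 at q = 9; price $47 clears that bar, so the firm operates.
MC = 107 - 36q + 3q^2. Setting P = MC and taking the root on the rising branch gives q* = 10.
TR = 47·10 = 470. TC = 400 + 270 = 670. Profit = 470 − 670 = -$200.
Shutting down would mean losing the fixed cost of $400, so operating at a loss of $200 is better by $200.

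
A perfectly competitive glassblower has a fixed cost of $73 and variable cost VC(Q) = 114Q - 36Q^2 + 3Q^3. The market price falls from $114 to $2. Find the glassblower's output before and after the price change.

MC = 114 - 72Q + 9Q^2; the shutdown threshold is min AVC = $6 (at Q = 6).
With P = $114 above the shutdown price, P = MC gives Q = 8.
At P = $2 < min AVC = $6, price no longer covers variable cost at any output, so the firm shuts down: Q = 0.

Output falls from 8 to 0 (the firm shuts down)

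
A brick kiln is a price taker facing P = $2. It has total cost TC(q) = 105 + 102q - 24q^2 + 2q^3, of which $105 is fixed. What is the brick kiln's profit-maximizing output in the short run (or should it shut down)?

Shut down

Strip out fixed cost: VC = 102q - 24q^2 + 2q^3. Then AVC = 102 - 24q + 2q^2 and MC = 102 - 48q + 6q^2.
AVC is minimized where dAVC/dq = -24 + 4q = 0, at q = 6; min AVC = 102 - 24·6 + 2·6^2 = $30.
With P < min AVC ($2 < $30), every unit sold adds to the loss.
The firm minimizes its loss by shutting down and losing only its fixed cost of $105.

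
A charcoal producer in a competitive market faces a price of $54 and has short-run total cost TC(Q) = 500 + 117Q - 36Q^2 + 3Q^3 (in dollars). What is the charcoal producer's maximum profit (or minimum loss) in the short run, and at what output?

Profit = -$206 at Q = 7

AVC = 117 - 36Q + 3Q^2 has its minimum $9 at Q = 6; price $54 clears that bar, so the firm operates.
MC = 117 - 72Q + 9Q^2. Setting P = MC and taking the root on the rising branch gives Q* = 7.
TR = 54·7 = 378. TC = 500 + 84 = 584. Profit = 378 − 584 = -$206.
That loss of $206 beats the $500 the firm would lose by shutting down; producing recovers $294 of fixed cost.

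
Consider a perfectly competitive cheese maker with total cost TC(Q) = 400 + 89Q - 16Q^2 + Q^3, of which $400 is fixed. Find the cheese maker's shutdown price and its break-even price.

Shutdown price = $25; break-even price = $69

AVC = 89 - 16Q + Q^2; minimized at Q = 8, giving min AVC = $25. That is the shutdown price.
ATC = 400/Q + 89 - 16Q + Q^2. Setting dATC/dQ = −400/Q^2 − 16 + 2Q = 0 gives Q = 10 (since 2·10^3 − 16·10^2 = 400).
min ATC = 400/10 + 89 − 16·10 + 10^2 = $69. That is the break-even price.
Between these two prices the firm operates at a loss; above $69 it earns a profit.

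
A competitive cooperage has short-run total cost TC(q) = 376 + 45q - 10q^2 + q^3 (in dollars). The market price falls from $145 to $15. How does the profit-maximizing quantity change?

Output falls from 10 to 0 (the firm shuts down)

AVC = 45 - 10q + q^2, minimized at q = 5 where min AVC = $20. MC = 45 - 20q + 3q^2.
At P = $145 ≥ min AVC, set P = MC on the rising branch: q = 10.
At P = $15 < min AVC = $20, price no longer covers variable cost at any output, so the firm shuts down: q = 0.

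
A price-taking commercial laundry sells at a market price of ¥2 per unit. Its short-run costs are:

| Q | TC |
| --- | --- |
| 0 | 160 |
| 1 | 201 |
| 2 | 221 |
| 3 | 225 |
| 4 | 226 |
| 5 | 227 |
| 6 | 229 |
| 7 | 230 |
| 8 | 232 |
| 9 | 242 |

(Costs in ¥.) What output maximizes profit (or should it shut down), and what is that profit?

Q = 0 (shut down); profit = -¥160

Compute π = P·Q − TC at each output: Q=0: -160; Q=1: -199; Q=2: -217; Q=3: -219; Q=4: -218; Q=5: -217; Q=6: -217; Q=7: -216; Q=8: -216; Q=9: -224.
Profit is highest at Q = 0. Equivalently, the lowest AVC in the table is 72/8 ≈ ¥9 at Q = 8, and P = ¥2 falls below it — price never covers variable cost, so the firm shuts down and loses only its fixed cost.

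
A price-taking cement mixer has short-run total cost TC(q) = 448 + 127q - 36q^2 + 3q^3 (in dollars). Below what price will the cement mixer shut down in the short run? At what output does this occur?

The firm shuts down when price falls below the minimum of average variable cost. AVC = VC/q = 127 - 36q + 3q^2.
At the minimum of AVC, MC = AVC. MC = 127 - 72q + 9q^2; setting MC = AVC gives 6q^2 - 36q = 0, so q = 6. min AVC = 19.
The firm shuts down for any P below $19.

$19 per unit, at q = 6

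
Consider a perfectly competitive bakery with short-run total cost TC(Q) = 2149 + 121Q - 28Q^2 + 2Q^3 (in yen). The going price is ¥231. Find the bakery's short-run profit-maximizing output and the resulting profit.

Profit = -¥213 at Q = 11

AVC = 121 - 28Q + 2Q^2 has its minimum ¥23 at Q = 7; price ¥231 clears that bar, so the firm operates.
MC = 121 - 56Q + 6Q^2. Setting P = MC and taking the root on the rising branch gives Q* = 11.
TR = 231·11 = 2541. TC = 2149 + 605 = 2754. Profit = 2541 − 2754 = -¥213.
That loss of ¥213 beats the ¥2149 the firm would lose by shutting down; producing recovers ¥1936 of fixed cost.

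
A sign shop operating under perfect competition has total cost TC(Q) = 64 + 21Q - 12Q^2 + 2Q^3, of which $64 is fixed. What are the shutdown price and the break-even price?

AVC = 21 - 12Q + 2Q^2; minimized at Q = 3, giving min AVC = $3. That is the shutdown price.
ATC = 64/Q + 21 - 12Q + 2Q^2. Setting dATC/dQ = −64/Q^2 − 12 + 4Q = 0 gives Q = 4 (since 4·4^3 − 12·4^2 = 64).
min ATC = 64/4 + 21 − 12·4 + 2·4^2 = $21. That is the break-even price.
Between these two prices the firm operates at a loss; above $21 it earns a profit.

Shutdown price = $3; break-even price = $21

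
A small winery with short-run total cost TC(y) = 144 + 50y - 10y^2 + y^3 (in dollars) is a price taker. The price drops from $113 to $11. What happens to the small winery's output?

Output falls from 9 to 0 (the firm shuts down)

MC = 50 - 20y + 3y^2; the shutdown threshold is min AVC = $25 (at y = 5).
With P = $113 above the shutdown price, P = MC gives y = 9.
At P = $11 < min AVC = $25, price no longer covers variable cost at any output, so the firm shuts down: y = 0.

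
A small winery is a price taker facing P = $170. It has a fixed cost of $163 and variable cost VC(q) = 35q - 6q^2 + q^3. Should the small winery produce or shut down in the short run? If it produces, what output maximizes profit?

Strip out fixed cost: VC = 35q - 6q^2 + q^3. Then AVC = 35 - 6q + q^2 and MC = 35 - 12q + 3q^2.
AVC is minimized where dAVC/dq = -6 + 2q = 0, at q = 3; min AVC = 35 - 6·3 + 3^2 = $26.
P = $170 exceeds min AVC = $26, so the firm stays open.
P = MC gives -135 - 12q + 3q^2 = 0, with roots -5 and 9. Take the larger (rising MC): q* = 9.
Check: AVC at q = 9 is $62 ≤ P, so revenue covers variable cost.
Profit = P·q − TC = 170·9 − 721 = $809.

Produce at q = 9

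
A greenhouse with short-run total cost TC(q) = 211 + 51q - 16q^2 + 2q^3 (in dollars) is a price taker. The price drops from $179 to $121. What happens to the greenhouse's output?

AVC = 51 - 16q + 2q^2, minimized at q = 4 where min AVC = $19. MC = 51 - 32q + 6q^2.
At P = $179 ≥ min AVC, set P = MC on the rising branch: q = 8.
At P = $121 ≥ min AVC, set P = MC: q = 7. The firm stays open but cuts output.

Output falls from 8 to 7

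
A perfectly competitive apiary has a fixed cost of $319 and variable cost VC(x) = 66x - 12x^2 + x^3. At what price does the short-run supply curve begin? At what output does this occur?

$30 per unit, at x = 6

Short-run supply begins at min AVC. From VC = 66x - 12x^2 + x^3, AVC = 66 - 12x + x^2.
dAVC/dx = -12 + 2x = 0 gives x = 6. min AVC = 66 - 12·6 + 6^2 = 30.
The firm shuts down for any P below $30.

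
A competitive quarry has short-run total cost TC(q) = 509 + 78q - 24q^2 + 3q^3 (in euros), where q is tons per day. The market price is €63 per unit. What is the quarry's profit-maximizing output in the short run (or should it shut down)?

Strip out fixed cost: VC = 78q - 24q^2 + 3q^3. Then AVC = 78 - 24q + 3q^2 and MC = 78 - 48q + 9q^2.
AVC is minimized where dAVC/dq = -24 + 6q = 0, at q = 4; min AVC = 78 - 24·4 + 3·4^2 = €30.
Because €63 ≥ €30, revenue can cover variable cost; the firm operates.
P = MC gives 15 - 48q + 9q^2 = 0, with roots 1/3 and 5. Take the larger (rising MC): q* = 5.
Check: AVC at q = 5 is €33 ≤ P, so revenue covers variable cost.
Profit = P·q − TC = 63·5 − 674 = -€359, a loss, but smaller than the €509 fixed cost the firm would lose by shutting down.

Produce at q = 5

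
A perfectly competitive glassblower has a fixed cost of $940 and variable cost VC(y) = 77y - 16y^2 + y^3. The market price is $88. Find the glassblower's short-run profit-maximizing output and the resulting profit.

AVC = 77 - 16y + y^2; min AVC = $13 at y = 8. Since P = $88 ≥ min AVC, the firm produces.
With MC = 77 - 32y + 3y^2, P = MC on the upward-sloping part at y* = 11.
TR = 88·11 = 968. TC = 940 + 242 = 1182. Profit = 968 − 1182 = -$214.
By producing, the firm covers all variable cost plus $726 of fixed cost; shutting down would lose the full $940.

Profit = -$214 at y = 11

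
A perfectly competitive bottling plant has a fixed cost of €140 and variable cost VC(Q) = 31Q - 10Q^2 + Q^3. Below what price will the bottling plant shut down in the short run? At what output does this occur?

Short-run supply begins at min AVC. From VC = 31Q - 10Q^2 + Q^3, AVC = 31 - 10Q + Q^2.
dAVC/dQ = -10 + 2Q = 0 gives Q = 5. min AVC = 31 - 10·5 + 5^2 = 6.
So the shutdown price is €6.

€6 per unit, at Q = 5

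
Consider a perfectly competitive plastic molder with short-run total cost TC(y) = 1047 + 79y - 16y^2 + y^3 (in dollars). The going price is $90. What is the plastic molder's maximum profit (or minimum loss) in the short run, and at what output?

AVC = 79 - 16y + y^2; min AVC = $15 at y = 8. Since P = $90 ≥ min AVC, the firm produces.
With MC = 79 - 32y + 3y^2, P = MC on the upward-sloping part at y* = 11.
TR = 90·11 = 990. TC = 1047 + 264 = 1311. Profit = 990 − 1311 = -$321.
By producing, the firm covers all variable cost plus $726 of fixed cost; shutting down would lose the full $1047.

Profit = -$321 at y = 11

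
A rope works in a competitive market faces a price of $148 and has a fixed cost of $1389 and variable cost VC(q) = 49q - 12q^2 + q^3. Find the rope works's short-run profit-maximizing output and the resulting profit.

AVC = 49 - 12q + q^2 has its minimum $13 at q = 6; price $148 clears that bar, so the firm operates.
With MC = 49 - 24q + 3q^2, P = MC on the upward-sloping part at q* = 11.
TR = 148·11 = 1628. TC = 1389 + 418 = 1807. Profit = 1628 − 1807 = -$179.
By producing, the firm covers all variable cost plus $1210 of fixed cost; shutting down would lose the full $1389.

Profit = -$179 at q = 11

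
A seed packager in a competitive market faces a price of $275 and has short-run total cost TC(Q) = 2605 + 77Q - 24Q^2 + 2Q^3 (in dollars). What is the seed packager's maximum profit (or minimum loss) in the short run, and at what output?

Profit = -$185 at Q = 11

AVC = 77 - 24Q + 2Q^2; min AVC = $5 at Q = 6. Since P = $275 ≥ min AVC, the firm produces.
With MC = 77 - 48Q + 6Q^2, P = MC on the upward-sloping part at Q* = 11.
TR = 275·11 = 3025. TC = 2605 + 605 = 3210. Profit = 3025 − 3210 = -$185.
By producing, the firm covers all variable cost plus $2420 of fixed cost; shutting down would lose the full $2605.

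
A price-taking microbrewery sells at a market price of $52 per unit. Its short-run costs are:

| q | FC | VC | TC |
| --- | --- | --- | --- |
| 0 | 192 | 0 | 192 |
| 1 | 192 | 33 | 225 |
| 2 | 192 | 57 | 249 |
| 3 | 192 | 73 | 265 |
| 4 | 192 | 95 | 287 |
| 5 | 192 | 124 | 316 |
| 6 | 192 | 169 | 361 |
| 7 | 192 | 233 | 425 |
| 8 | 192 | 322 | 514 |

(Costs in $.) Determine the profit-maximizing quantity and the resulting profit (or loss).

Profit at each row (π = 52q − TC): q=0: -192; q=1: -173; q=2: -145; q=3: -109; q=4: -79; q=5: -56; q=6: -49; q=7: -61; q=8: -98.
Profit is maximized at q = 6. AVC there is 169/6 = $28.17 ≤ P, so producing beats shutting down (which would give -$192).

q = 6; profit = -$49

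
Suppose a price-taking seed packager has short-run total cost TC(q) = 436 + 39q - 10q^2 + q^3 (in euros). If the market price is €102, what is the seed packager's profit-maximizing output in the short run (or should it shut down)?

From TC, MC = TC'(q) = 39 - 20q + 3q^2 and AVC = VC/q = 39 - 10q + q^2.
The AVC parabola has its vertex at q = 10/2 = 5, where AVC = 39 - 10·5 + 5^2 = €14.
Because €102 ≥ €14, revenue can cover variable cost; the firm operates.
Solving P = MC: -63 - 20q + 3q^2 = 0 ⇒ q = -7/3 or 9. On the upward-sloping branch, q* = 9.
Check: AVC at q = 9 is €30 ≤ P, so revenue covers variable cost.
Profit = P·q − TC = 102·9 − 706 = €212.

Produce at q = 9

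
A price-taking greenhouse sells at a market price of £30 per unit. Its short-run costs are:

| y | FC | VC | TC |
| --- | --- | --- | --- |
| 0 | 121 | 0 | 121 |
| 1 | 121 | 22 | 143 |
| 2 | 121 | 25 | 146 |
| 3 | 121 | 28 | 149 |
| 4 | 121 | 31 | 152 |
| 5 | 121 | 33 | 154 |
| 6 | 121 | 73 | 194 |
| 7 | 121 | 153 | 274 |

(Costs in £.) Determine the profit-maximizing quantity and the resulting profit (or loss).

y = 5; profit = -£4

Compute π = P·y − TC at each output: y=0: -121; y=1: -113; y=2: -86; y=3: -59; y=4: -32; y=5: -4; y=6: -14; y=7: -64.
Profit is maximized at y = 5. AVC there is 33/5 = £6.60 ≤ P, so producing beats shutting down (which would give -£121).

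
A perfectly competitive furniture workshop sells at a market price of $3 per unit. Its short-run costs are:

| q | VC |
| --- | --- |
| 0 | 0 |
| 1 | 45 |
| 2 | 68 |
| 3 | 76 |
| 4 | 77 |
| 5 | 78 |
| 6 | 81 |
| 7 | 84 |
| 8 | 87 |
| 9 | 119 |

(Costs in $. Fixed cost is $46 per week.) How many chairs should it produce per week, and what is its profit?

Profit at each row (π = 3q − TC): q=0: -46; q=1: -88; q=2: -108; q=3: -113; q=4: -111; q=5: -109; q=6: -109; q=7: -109; q=8: -109; q=9: -138.
Profit is highest at q = 0. Equivalently, the lowest AVC in the table is 87/8 ≈ $10.88 at q = 8, and P = $3 falls below it — price never covers variable cost, so the firm shuts down and loses only its fixed cost.

q = 0 (shut down); profit = -$46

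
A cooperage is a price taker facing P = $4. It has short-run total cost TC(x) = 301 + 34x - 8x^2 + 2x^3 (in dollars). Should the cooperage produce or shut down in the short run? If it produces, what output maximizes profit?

Variable cost is VC = 34x - 8x^2 + 2x^3, so AVC = VC/x = 34 - 8x + 2x^2 and MC = dTC/dx = 34 - 16x + 6x^2.
The AVC parabola has its vertex at x = 8/4 = 2, where AVC = 34 - 8·2 + 2·2^2 = $26.
P = $4 lies below min AVC = $26; no output level covers variable cost.
Shutting down limits the loss to fixed cost, $301.

Shut down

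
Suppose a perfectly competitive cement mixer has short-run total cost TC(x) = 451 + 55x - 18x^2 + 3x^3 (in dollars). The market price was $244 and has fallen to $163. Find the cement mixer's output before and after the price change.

Output falls from 7 to 6

MC = 55 - 36x + 9x^2; the shutdown threshold is min AVC = $28 (at x = 3).
With P = $244 above the shutdown price, P = MC gives x = 7.
At P = $163 ≥ min AVC, set P = MC: x = 6. The firm stays open but cuts output.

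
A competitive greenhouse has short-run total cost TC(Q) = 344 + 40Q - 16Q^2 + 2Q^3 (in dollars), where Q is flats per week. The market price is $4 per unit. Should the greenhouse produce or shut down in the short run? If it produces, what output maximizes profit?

Strip out fixed cost: VC = 40Q - 16Q^2 + 2Q^3. Then AVC = 40 - 16Q + 2Q^2 and MC = 40 - 32Q + 6Q^2.
AVC is minimized where dAVC/dQ = -16 + 4Q = 0, at Q = 4; min AVC = 40 - 16·4 + 2·4^2 = $8.
With P < min AVC ($4 < $8), every unit sold adds to the loss.
Shutting down limits the loss to fixed cost, $344.

Shut down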